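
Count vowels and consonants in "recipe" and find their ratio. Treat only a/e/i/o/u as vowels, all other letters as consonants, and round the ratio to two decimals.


Word: "recipe"
Vowels (a,e,i,o,u): 3
Consonants: 3
Ratio = 3/3
= 1.00


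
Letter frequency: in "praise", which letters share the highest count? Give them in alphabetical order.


Word: "praise"
Letter counts:
  'a': 1
  'e': 1
  'i': 1
  'p': 1
  'r': 1
  's': 1
Maximum count = 1
Most frequent = 'a', 'e', 'i', 'p', 'r', 's' (1 time each)


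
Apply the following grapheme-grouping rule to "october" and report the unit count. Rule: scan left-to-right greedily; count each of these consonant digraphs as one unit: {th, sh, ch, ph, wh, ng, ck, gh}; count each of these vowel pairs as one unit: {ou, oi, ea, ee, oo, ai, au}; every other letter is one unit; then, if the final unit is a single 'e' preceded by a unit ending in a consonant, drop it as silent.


Word: "october" (7 letters)
Left-to-right scan:
  1. 'o' (letter)
  2. 'c' (letter)
  3. 't' (letter)
  4. 'o' (letter)
  5. 'b' (letter)
  6. 'e' (letter)
  7. 'r' (letter)
Units from scan: 7
Sound units = 7 units


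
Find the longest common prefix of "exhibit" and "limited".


Word 1: "exhibit"
Word 2: "limited"
Comparing from start:
  Pos 0: 'e' != 'l' (stop)
LCP = "" (length 0)


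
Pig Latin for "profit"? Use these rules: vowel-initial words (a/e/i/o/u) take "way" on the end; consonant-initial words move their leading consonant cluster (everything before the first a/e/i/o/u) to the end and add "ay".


Word: "profit"
Starts with consonant(s) → move to end, add 'ay'
Consonant cluster: "pr"
Pig Latin = "ofitpray"


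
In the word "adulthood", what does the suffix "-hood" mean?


Suffix: -hood
Example: adulthood = adult + -hood
Meaning = state / condition


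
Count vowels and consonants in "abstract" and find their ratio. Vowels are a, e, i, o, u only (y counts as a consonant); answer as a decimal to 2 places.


Word: "abstract"
Vowels (a,e,i,o,u): 2
Consonants: 6
Ratio = 2/6
= 0.33


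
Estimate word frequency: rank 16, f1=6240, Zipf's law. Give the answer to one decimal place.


Zipf's law: f(r) = f(1) / r
f(1) = 6240
f(16) = 6240 / 16
= 390.0 occurrences


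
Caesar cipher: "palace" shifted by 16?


Word: "palace"
Shift: 16
Each letter → (letter + shift) mod 26:
  'p' (15) + 16 = 5 → 'f'
  'a' (0) + 16 = 16 → 'q'
  'l' (11) + 16 = 1 → 'b'
  'a' (0) + 16 = 16 → 'q'
  'c' (2) + 16 = 18 → 's'
  'e' (4) + 16 = 20 → 'u'
Result = "fqbqsu"


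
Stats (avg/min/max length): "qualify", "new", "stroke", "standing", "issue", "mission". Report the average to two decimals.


Lengths: "qualify"=7, "new"=3, "stroke"=6, "standing"=8, "issue"=5, "mission"=7
Sum = 36, Count = 6
Average = 36/6 = 6.00
= avg=6.00, min=3, max=8


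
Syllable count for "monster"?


Word: "monster"
Syllable breakdown: mon | ster
Counting: 2 parts
= 2 syllables


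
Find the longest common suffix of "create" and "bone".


Word 1: "create"
Word 2: "bone"
Comparing from end:
  Pos -1: 'e' == 'e'
  Pos -2: 't' != 'n' (stop)
LCS = "e" (length 1)


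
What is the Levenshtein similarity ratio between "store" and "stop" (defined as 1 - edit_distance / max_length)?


Word 1: "store" (length 5)
Word 2: "stop" (length 4)
One optimal edit sequence:
  1. keep 's'
  2. keep 't'
  3. keep 'o'
  4. delete 'r'  (+1)
  5. substitute 'e' -> 'p'  (+1)
Edit distance = 2
Max length = max(5, 4) = 5
Similarity = 1 - 2/5
= 0.6000


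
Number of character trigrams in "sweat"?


Word: "sweat" (length 5)
Number of 3-grams = length - 3 + 1 = 5 - 3 + 1
= 3


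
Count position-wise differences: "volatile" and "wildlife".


Comparing character by character (same length = 8):
  Pos 0: 'v' vs 'w' !=
  Pos 1: 'o' vs 'i' !=
  Pos 2: 'l' vs 'l' =
  Pos 3: 'a' vs 'd' !=
  Pos 4: 't' vs 'l' !=
  Pos 5: 'i' vs 'i' =
  Pos 6: 'l' vs 'f' !=
  Pos 7: 'e' vs 'e' =
Hamming distance = 5


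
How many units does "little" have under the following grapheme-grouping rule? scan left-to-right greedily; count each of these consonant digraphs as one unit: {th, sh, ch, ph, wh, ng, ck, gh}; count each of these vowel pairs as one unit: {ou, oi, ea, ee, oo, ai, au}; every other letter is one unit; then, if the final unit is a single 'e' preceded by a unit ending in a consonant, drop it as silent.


Word: "little" (6 letters)
Left-to-right scan:
  (1) 'l' (letter)
  (2) 'i' (letter)
  (3) 't' (letter)
  (4) 't' (letter)
  (5) 'l' (letter)
  (6) 'e' (letter)
Units from scan: 6
Final unit is 'e' after a consonant -> drop as silent (-1)
Sound units = 5 units


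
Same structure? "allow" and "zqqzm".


Pattern of "allow": [0, 1, 1, 2, 3]
Pattern of "zqqzm": [0, 1, 1, 0, 2]
Patterns do not match
Same pattern = No


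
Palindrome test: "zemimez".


Word: "zemimez"
Reversed: "zemimez"
Forward == Backward? zemimez == zemimez
Palindrome = Yes


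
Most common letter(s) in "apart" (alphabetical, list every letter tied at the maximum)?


Word: "apart"
Letter counts:
  'a': 2
  'p': 1
  'r': 1
  't': 1
Maximum count = 2
Most frequent = 'a' (2 times each)


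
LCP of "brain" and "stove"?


Word 1: "brain"
Word 2: "stove"
Comparing from start:
  Pos 0: 'b' != 's' (stop)
LCP = "" (length 0)


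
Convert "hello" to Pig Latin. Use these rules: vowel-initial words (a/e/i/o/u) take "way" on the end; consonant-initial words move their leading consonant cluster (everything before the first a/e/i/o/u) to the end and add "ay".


Word: "hello"
Starts with consonant(s) → move to end, add 'ay'
Consonant cluster: "h"
Pig Latin = "ellohay"


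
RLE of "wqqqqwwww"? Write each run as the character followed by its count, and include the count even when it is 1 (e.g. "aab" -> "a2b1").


String: "wqqqqwwww"
Scanning for consecutive runs:
  'w' x 1
  'q' x 4
  'w' x 4
RLE = "w1q4w4"


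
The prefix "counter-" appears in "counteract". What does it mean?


Prefix: counter-
As in: counteract -> counter- + act
Meaning = against / opposite


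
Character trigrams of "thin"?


Word: "thin" (length 4)
Number of trigrams = 4 - 3 + 1 = 2
  Position 0: "thi"
  Position 1: "hin"
Trigrams = "thi", "hin"


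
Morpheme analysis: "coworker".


Word: "coworker"
Morphemes: co- / work / -er
Each morpheme carries meaning
= 3 morphemes


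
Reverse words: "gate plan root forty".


Original: "gate plan root forty"
Words (1..n): gate | plan | root | forty
Reversed (n..1): forty | root | plan | gate
Result = "forty root plan gate"


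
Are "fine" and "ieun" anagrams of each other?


Word 1: "fine" → sorted: efin
Word 2: "ieun" → sorted: einu
Same letters? efin != einu
Anagram = No


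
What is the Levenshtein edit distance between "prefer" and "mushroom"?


Word 1: "prefer" (length 6)
Word 2: "mushroom" (length 8)
One optimal edit sequence (insert/delete/substitute each cost 1):
  1. insert 'm'  (+1)
  2. insert 'u'  (+1)
  3. substitute 'p' -> 's'  (+1)
  4. substitute 'r' -> 'h'  (+1)
  5. substitute 'e' -> 'r'  (+1)
  6. substitute 'f' -> 'o'  (+1)
  7. substitute 'e' -> 'o'  (+1)
  8. substitute 'r' -> 'm'  (+1)
Total edit operations: 8
Edit distance = 8


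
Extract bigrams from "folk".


Word: "folk" (length 4)
Number of bigrams = 4 - 2 + 1 = 3
  Position 0: "fo"
  Position 1: "ol"
  Position 2: "lk"
Bigrams = "fo", "ol", "lk"


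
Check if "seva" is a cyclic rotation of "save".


Word: "save", Candidate: "seva"
Method: check if candidate is substring of word+word
"savesave" contains "seva"? No
Is rotation = No


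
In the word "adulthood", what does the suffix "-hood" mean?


Suffix: -hood
Example: adulthood = adult + -hood
Meaning = state / condition


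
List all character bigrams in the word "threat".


Word: "threat" (length 6)
Number of bigrams = 6 - 2 + 1 = 5
  Position 0: "th"
  Position 1: "hr"
  Position 2: "re"
  Position 3: "ea"
  Position 4: "at"
Bigrams = "th", "hr", "re", "ea", "at"


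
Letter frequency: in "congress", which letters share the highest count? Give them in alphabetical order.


Word: "congress"
Letter counts:
  'c': 1
  'e': 1
  'g': 1
  'n': 1
  'o': 1
  'r': 1
  's': 2
Maximum count = 2
Most frequent = 's' (2 times each)


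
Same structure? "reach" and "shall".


Pattern of "reach": [0, 1, 2, 3, 4]
Pattern of "shall": [0, 1, 2, 3, 3]
Patterns do not match
Same pattern = No


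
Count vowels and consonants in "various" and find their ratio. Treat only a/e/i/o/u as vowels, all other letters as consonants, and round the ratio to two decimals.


Word: "various"
Vowels (a,e,i,o,u): 4
Consonants: 3
Ratio = 4/3
= 1.33


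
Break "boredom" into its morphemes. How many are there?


Word: "boredom"
Morphemes: bore / -dom
Each morpheme carries meaning
= 2 morphemes


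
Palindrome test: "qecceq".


Word: "qecceq"
Reversed: "qecceq"
Forward == Backward? qecceq == qecceq
Palindrome = Yes


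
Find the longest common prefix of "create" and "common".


Word 1: "create"
Word 2: "common"
Comparing from start:
  Pos 0: 'c' == 'c'
  Pos 1: 'r' != 'o' (stop)
LCP = "c" (length 1)


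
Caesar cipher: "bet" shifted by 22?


Word: "bet"
Shift: 22
Each letter → (letter + shift) mod 26:
  'b' (1) + 22 = 23 → 'x'
  'e' (4) + 22 = 0 → 'a'
  't' (19) + 22 = 15 → 'p'
Result = "xap"


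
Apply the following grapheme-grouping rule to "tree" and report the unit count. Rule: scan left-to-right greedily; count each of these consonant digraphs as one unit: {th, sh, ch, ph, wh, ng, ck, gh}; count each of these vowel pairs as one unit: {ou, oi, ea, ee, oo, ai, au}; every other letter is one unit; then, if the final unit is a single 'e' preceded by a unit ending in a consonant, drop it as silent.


Word: "tree" (4 letters)
Left-to-right scan:
  1. 't' (letter)
  2. 'r' (letter)
  3. 'ee' (vowel-pair)
Units from scan: 3
Sound units = 3 units


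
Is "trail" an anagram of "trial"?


Word 1: "trial" → sorted: ailrt
Word 2: "trail" → sorted: ailrt
Same letters? ailrt == ailrt
Anagram = Yes


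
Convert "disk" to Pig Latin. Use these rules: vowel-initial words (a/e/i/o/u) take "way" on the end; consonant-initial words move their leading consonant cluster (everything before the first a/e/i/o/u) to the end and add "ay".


Word: "disk"
Starts with consonant(s) → move to end, add 'ay'
Consonant cluster: "d"
Pig Latin = "iskday"


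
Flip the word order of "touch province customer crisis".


Original: "touch province customer crisis"
Words (1..n): touch | province | customer | crisis
Reversed (n..1): crisis | customer | province | touch
Result = "crisis customer province touch"


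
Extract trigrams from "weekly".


Word: "weekly" (length 6)
Number of trigrams = 6 - 3 + 1 = 4
  Position 0: "wee"
  Position 1: "eek"
  Position 2: "ekl"
  Position 3: "kly"
Trigrams = "wee", "eek", "ekl", "kly"


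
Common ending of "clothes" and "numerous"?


Word 1: "clothes"
Word 2: "numerous"
Comparing from end:
  Pos -1: 's' == 's'
  Pos -2: 'e' != 'u' (stop)
LCS = "s" (length 1)


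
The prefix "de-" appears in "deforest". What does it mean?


Prefix: de-
Example: deforest (de- + forest)
Meaning = remove / reverse


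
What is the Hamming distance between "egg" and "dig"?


Comparing character by character (same length = 3):
  Pos 0: 'e' vs 'd' !=
  Pos 1: 'g' vs 'i' !=
  Pos 2: 'g' vs 'g' =
Hamming distance = 2


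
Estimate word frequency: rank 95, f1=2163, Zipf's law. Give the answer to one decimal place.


Zipf's law: f(r) = f(1) / r
f(1) = 2163
f(95) = 2163 / 95
= 22.8 occurrences


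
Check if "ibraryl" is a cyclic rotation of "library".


Word: "library", Candidate: "ibraryl"
Method: check if candidate is substring of word+word
"librarylibrary" contains "ibraryl"? Yes
Is rotation = Yes


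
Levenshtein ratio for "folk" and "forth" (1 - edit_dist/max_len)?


Word 1: "folk" (length 4)
Word 2: "forth" (length 5)
One optimal edit sequence:
  1. keep 'f'
  2. keep 'o'
  3. insert 'r'  (+1)
  4. substitute 'l' -> 't'  (+1)
  5. substitute 'k' -> 'h'  (+1)
Edit distance = 3
Max length = max(4, 5) = 5
Similarity = 1 - 3/5
= 0.4000


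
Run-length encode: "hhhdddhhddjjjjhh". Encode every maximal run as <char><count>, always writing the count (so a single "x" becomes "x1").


String: "hhhdddhhddjjjjhh"
Scanning for consecutive runs:
  'h' x 3
  'd' x 3
  'h' x 2
  'd' x 2
  'j' x 4
  'h' x 2
RLE = "h3d3h2d2j4h2"


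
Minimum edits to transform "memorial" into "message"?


Word 1: "memorial" (length 8)
Word 2: "message" (length 7)
One optimal edit sequence (insert/delete/substitute each cost 1):
  1. keep 'm'
  2. keep 'e'
  3. delete 'm'  (+1)
  4. substitute 'o' -> 's'  (+1)
  5. substitute 'r' -> 's'  (+1)
  6. substitute 'i' -> 'a'  (+1)
  7. substitute 'a' -> 'g'  (+1)
  8. substitute 'l' -> 'e'  (+1)
Total edit operations: 6
Edit distance = 6


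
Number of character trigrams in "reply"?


Word: "reply" (length 5)
Number of 3-grams = length - 3 + 1 = 5 - 3 + 1
= 3


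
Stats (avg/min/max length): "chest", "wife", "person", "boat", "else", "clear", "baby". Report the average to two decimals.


Lengths: "chest"=5, "wife"=4, "person"=6, "boat"=4, "else"=4, "clear"=5, "baby"=4
Sum = 32, Count = 7
Average = 32/7 = 4.57
= avg=4.57, min=4, max=6


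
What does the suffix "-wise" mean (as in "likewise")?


Suffix: -wise
Example: likewise (like + -wise)
Meaning = in the manner of


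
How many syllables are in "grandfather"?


Word: "grandfather"
Syllable breakdown: grand · fa · ther
Counting: 3 parts
= 3 syllables


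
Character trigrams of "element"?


Word: "element" (length 7)
Number of trigrams = 7 - 3 + 1 = 5
  Position 0: "ele"
  Position 1: "lem"
  Position 2: "eme"
  Position 3: "men"
  Position 4: "ent"
Trigrams = "ele", "lem", "eme", "men", "ent"


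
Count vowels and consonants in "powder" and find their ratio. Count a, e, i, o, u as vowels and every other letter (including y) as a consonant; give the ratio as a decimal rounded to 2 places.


Word: "powder"
Vowels (a,e,i,o,u): 2
Consonants: 4
Ratio = 2/4
= 0.50


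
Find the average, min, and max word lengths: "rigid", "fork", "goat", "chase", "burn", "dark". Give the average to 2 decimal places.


Lengths: "rigid"=5, "fork"=4, "goat"=4, "chase"=5, "burn"=4, "dark"=4
Sum = 26, Count = 6
Average = 26/6 = 4.33
= avg=4.33, min=4, max=5


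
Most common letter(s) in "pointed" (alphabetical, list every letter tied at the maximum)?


Word: "pointed"
Letter counts:
  'd': 1
  'e': 1
  'i': 1
  'n': 1
  'o': 1
  'p': 1
  't': 1
Maximum count = 1
Most frequent = 'd', 'e', 'i', 'n', 'o', 'p', 't' (1 time each)


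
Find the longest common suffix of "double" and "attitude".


Word 1: "double"
Word 2: "attitude"
Comparing from end:
  Pos -1: 'e' == 'e'
  Pos -2: 'l' != 'd' (stop)
LCS = "e" (length 1)


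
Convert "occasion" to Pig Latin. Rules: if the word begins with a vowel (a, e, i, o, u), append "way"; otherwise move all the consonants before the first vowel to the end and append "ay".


Word: "occasion"
Starts with vowel → add 'way'
Pig Latin = "occasionway"


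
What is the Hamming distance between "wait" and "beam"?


Comparing character by character (same length = 4):
  Pos 0: 'w' vs 'b' !=
  Pos 1: 'a' vs 'e' !=
  Pos 2: 'i' vs 'a' !=
  Pos 3: 't' vs 'm' !=
Hamming distance = 4


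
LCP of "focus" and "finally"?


Word 1: "focus"
Word 2: "finally"
Comparing from start:
  Pos 0: 'f' == 'f'
  Pos 1: 'o' != 'i' (stop)
LCP = "f" (length 1)


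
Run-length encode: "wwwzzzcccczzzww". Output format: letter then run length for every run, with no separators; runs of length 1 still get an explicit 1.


String: "wwwzzzcccczzzww"
Scanning for consecutive runs:
  'w' x 3
  'z' x 3
  'c' x 4
  'z' x 3
  'w' x 2
RLE = "w3z3c4z3w2"


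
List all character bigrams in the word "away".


Word: "away" (length 4)
Number of bigrams = 4 - 2 + 1 = 3
  Position 0: "aw"
  Position 1: "wa"
  Position 2: "ay"
Bigrams = "aw", "wa", "ay"


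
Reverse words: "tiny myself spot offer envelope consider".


Original: "tiny myself spot offer envelope consider"
Words (1..n): tiny | myself | spot | offer | envelope | consider
Reversed (n..1): consider | envelope | offer | spot | myself | tiny
Result = "consider envelope offer spot myself tiny"


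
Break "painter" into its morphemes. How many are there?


Word: "painter"
Morphemes: paint + -er
Each morpheme carries meaning
= 2 morphemes


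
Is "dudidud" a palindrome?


Word: "dudidud"
Reversed: "dudidud"
Forward == Backward? dudidud == dudidud
Palindrome = Yes


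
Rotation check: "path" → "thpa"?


Word: "path", Candidate: "thpa"
Method: check if candidate is substring of word+word
"pathpath" contains "thpa"? Yes
Is rotation = Yes


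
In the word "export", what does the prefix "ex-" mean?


Prefix: ex-
Example: export (ex- + port)
Meaning = out / former


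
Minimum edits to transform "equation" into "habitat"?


Word 1: "equation" (length 8)
Word 2: "habitat" (length 7)
One optimal edit sequence (insert/delete/substitute each cost 1):
  1. delete 'e'  (+1)
  2. delete 'q'  (+1)
  3. substitute 'u' -> 'h'  (+1)
  4. keep 'a'
  5. substitute 't' -> 'b'  (+1)
  6. keep 'i'
  7. insert 't'  (+1)
  8. substitute 'o' -> 'a'  (+1)
  9. substitute 'n' -> 't'  (+1)
Total edit operations: 7
Edit distance = 7


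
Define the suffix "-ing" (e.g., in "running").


Suffix: -ing
As in: running -> run + -ing, with a spelling change
Meaning = present participle


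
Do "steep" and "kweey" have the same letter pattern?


Pattern of "steep": [0, 1, 2, 2, 3]
Pattern of "kweey": [0, 1, 2, 2, 3]
Patterns match
Same pattern = Yes


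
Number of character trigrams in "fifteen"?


Word: "fifteen" (length 7)
Number of 3-grams = length - 3 + 1 = 7 - 3 + 1
= 5


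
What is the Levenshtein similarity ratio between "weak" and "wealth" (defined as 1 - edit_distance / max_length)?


Word 1: "weak" (length 4)
Word 2: "wealth" (length 6)
One optimal edit sequence:
  1. keep 'w'
  2. keep 'e'
  3. keep 'a'
  4. insert 'l'  (+1)
  5. insert 't'  (+1)
  6. substitute 'k' -> 'h'  (+1)
Edit distance = 3
Max length = max(4, 6) = 6
Similarity = 1 - 3/6
= 0.5000


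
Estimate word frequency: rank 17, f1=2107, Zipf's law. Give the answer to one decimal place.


Zipf's law: f(r) = f(1) / r
f(1) = 2107
f(17) = 2107 / 17
= 123.9 occurrences


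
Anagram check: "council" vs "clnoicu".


Word 1: "council" → sorted: ccilnou
Word 2: "clnoicu" → sorted: ccilnou
Same letters? ccilnou == ccilnou
Anagram = Yes


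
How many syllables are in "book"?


Word: "book"
Syllable breakdown: book
Counting: 1 part
= 1 syllable


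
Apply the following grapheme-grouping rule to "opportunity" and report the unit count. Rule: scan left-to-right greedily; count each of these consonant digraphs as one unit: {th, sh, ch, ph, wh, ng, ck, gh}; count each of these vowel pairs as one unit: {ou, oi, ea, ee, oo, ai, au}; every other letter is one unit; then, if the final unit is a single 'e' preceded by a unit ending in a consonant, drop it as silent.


Word: "opportunity" (11 letters)
Left-to-right scan:
  [1] 'o' (letter)
  [2] 'p' (letter)
  [3] 'p' (letter)
  [4] 'o' (letter)
  [5] 'r' (letter)
  [6] 't' (letter)
  [7] 'u' (letter)
  [8] 'n' (letter)
  [9] 'i' (letter)
  [10] 't' (letter)
  [11] 'y' (letter)
Units from scan: 11
Sound units = 11 units


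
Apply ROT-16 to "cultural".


Word: "cultural"
Shift: 16
Each letter → (letter + shift) mod 26:
  'c' (2) + 16 = 18 → 's'
  'u' (20) + 16 = 10 → 'k'
  'l' (11) + 16 = 1 → 'b'
  't' (19) + 16 = 9 → 'j'
  'u' (20) + 16 = 10 → 'k'
  'r' (17) + 16 = 7 → 'h'
  'a' (0) + 16 = 16 → 'q'
  'l' (11) + 16 = 1 → 'b'
Result = "skbjkhqb"


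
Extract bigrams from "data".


Word: "data" (length 4)
Number of bigrams = 4 - 2 + 1 = 3
  Position 0: "da"
  Position 1: "at"
  Position 2: "ta"
Bigrams = "da", "at", "ta"


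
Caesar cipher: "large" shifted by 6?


Word: "large"
Shift: 6
Each letter → (letter + shift) mod 26:
  'l' (11) + 6 = 17 → 'r'
  'a' (0) + 6 = 6 → 'g'
  'r' (17) + 6 = 23 → 'x'
  'g' (6) + 6 = 12 → 'm'
  'e' (4) + 6 = 10 → 'k'
Result = "rgxmk"


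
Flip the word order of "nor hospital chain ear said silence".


Original: "nor hospital chain ear said silence"
Words (1..n): nor | hospital | chain | ear | said | silence
Reversed (n..1): silence | said | ear | chain | hospital | nor
Result = "silence said ear chain hospital nor"


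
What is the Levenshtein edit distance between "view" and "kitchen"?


Word 1: "view" (length 4)
Word 2: "kitchen" (length 7)
One optimal edit sequence (insert/delete/substitute each cost 1):
  1. substitute 'v' -> 'k'  (+1)
  2. keep 'i'
  3. insert 't'  (+1)
  4. insert 'c'  (+1)
  5. insert 'h'  (+1)
  6. keep 'e'
  7. substitute 'w' -> 'n'  (+1)
Total edit operations: 5
Edit distance = 5


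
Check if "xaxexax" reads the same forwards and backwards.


Word: "xaxexax"
Reversed: "xaxexax"
Forward == Backward? xaxexax == xaxexax
Palindrome = Yes


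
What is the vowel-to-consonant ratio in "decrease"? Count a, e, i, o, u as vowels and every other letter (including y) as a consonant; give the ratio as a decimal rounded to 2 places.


Word: "decrease"
Vowels (a,e,i,o,u): 4
Consonants: 4
Ratio = 4/4
= 1.00


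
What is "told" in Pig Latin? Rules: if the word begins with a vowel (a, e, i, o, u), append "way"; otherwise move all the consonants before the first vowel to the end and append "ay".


Word: "told"
Starts with consonant(s) → move to end, add 'ay'
Consonant cluster: "t"
Pig Latin = "oldtay"


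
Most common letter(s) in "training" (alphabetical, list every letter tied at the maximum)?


Word: "training"
Letter counts:
  'a': 1
  'g': 1
  'i': 2
  'n': 2
  'r': 1
  't': 1
Maximum count = 2
Most frequent = 'i', 'n' (2 times each)


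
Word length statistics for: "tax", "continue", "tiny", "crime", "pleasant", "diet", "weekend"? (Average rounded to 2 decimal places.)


Lengths: "tax"=3, "continue"=8, "tiny"=4, "crime"=5, "pleasant"=8, "diet"=4, "weekend"=7
Sum = 39, Count = 7
Average = 39/7 = 5.57
= avg=5.57, min=3, max=8


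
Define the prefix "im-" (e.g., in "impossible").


Prefix: im-
Example: impossible (im- + possible)
Meaning = not / into


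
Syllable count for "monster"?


Word: "monster"
Syllable breakdown: mon · ster
Counting: 2 parts
= 2 syllables


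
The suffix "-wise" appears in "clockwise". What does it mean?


Suffix: -wise
Example: clockwise = clock + -wise
Meaning = in the manner of


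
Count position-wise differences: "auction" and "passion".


Comparing character by character (same length = 7):
  Pos 0: 'a' vs 'p' !=
  Pos 1: 'u' vs 'a' !=
  Pos 2: 'c' vs 's' !=
  Pos 3: 't' vs 's' !=
  Pos 4: 'i' vs 'i' =
  Pos 5: 'o' vs 'o' =
  Pos 6: 'n' vs 'n' =
Hamming distance = 4


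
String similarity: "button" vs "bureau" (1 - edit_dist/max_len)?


Word 1: "button" (length 6)
Word 2: "bureau" (length 6)
One optimal edit sequence:
  1. keep 'b'
  2. keep 'u'
  3. substitute 't' -> 'r'  (+1)
  4. substitute 't' -> 'e'  (+1)
  5. substitute 'o' -> 'a'  (+1)
  6. substitute 'n' -> 'u'  (+1)
Edit distance = 4
Max length = max(6, 6) = 6
Similarity = 1 - 4/6
= 0.3333


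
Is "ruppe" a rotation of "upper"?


Word: "upper", Candidate: "ruppe"
Method: check if candidate is substring of word+word
"upperupper" contains "ruppe"? Yes
Is rotation = Yes


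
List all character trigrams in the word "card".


Word: "card" (length 4)
Number of trigrams = 4 - 3 + 1 = 2
  Position 0: "car"
  Position 1: "ard"
Trigrams = "car", "ard"


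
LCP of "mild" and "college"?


Word 1: "mild"
Word 2: "college"
Comparing from start:
  Pos 0: 'm' != 'c' (stop)
LCP = "" (length 0)


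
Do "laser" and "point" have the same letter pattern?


Pattern of "laser": [0, 1, 2, 3, 4]
Pattern of "point": [0, 1, 2, 3, 4]
Patterns match
Same pattern = Yes


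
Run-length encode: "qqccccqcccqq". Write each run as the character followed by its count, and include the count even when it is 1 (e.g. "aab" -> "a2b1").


String: "qqccccqcccqq"
Scanning for consecutive runs:
  'q' x 2
  'c' x 4
  'q' x 1
  'c' x 3
  'q' x 2
RLE = "q2c4q1c3q2"


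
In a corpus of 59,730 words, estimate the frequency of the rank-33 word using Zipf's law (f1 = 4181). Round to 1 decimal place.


Zipf's law: f(r) = f(1) / r
f(1) = 4181
f(33) = 4181 / 33
= 126.7 occurrences


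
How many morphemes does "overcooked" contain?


Word: "overcooked"
Morphemes: over- | cook | -ed
Each morpheme carries meaning
= 3 morphemes


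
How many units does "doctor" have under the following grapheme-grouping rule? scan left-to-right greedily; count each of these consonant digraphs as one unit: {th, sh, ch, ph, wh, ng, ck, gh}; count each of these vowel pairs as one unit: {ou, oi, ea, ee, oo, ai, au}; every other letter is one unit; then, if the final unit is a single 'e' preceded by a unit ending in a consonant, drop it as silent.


Word: "doctor" (6 letters)
Left-to-right scan:
  (1) 'd' (letter)
  (2) 'o' (letter)
  (3) 'c' (letter)
  (4) 't' (letter)
  (5) 'o' (letter)
  (6) 'r' (letter)
Units from scan: 6
Sound units = 6 units


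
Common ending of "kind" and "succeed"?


Word 1: "kind"
Word 2: "succeed"
Comparing from end:
  Pos -1: 'd' == 'd'
  Pos -2: 'n' != 'e' (stop)
LCS = "d" (length 1)


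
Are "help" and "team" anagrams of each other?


Word 1: "help" → sorted: ehlp
Word 2: "team" → sorted: aemt
Same letters? ehlp != aemt
Anagram = No


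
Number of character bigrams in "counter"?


Word: "counter" (length 7)
Number of 2-grams = length - 2 + 1 = 7 - 2 + 1
= 6


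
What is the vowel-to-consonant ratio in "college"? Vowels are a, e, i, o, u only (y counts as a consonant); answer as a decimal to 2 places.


Word: "college"
Vowels (a,e,i,o,u): 3
Consonants: 4
Ratio = 3/4
= 0.75


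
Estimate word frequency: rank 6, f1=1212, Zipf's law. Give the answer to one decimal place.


Zipf's law: f(r) = f(1) / r
f(1) = 1212
f(6) = 1212 / 6
= 202.0 occurrences


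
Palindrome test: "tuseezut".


Word: "tuseezut"
Reversed: "tuzeesut"
Forward == Backward? tuseezut != tuzeesut
Palindrome = No


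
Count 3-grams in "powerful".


Word: "powerful" (length 8)
Number of 3-grams = length - 3 + 1 = 8 - 3 + 1
= 6


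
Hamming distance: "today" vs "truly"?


Comparing character by character (same length = 5):
  Pos 0: 't' vs 't' =
  Pos 1: 'o' vs 'r' !=
  Pos 2: 'd' vs 'u' !=
  Pos 3: 'a' vs 'l' !=
  Pos 4: 'y' vs 'y' =
Hamming distance = 3


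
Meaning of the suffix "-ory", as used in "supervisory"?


Suffix: -ory
Example: supervisory (supervise + -ory, with a spelling change)
Meaning = relating to / place for


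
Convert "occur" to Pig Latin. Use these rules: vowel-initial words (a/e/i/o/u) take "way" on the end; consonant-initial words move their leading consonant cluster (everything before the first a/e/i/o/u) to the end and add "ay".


Word: "occur"
Starts with vowel → add 'way'
Pig Latin = "occurway"


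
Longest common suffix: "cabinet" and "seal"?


Word 1: "cabinet"
Word 2: "seal"
Comparing from end:
  Pos -1: 't' != 'l' (stop)
LCS = "" (length 0)


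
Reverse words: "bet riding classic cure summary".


Original: "bet riding classic cure summary"
Words (1..n): bet | riding | classic | cure | summary
Reversed (n..1): summary | cure | classic | riding | bet
Result = "summary cure classic riding bet"


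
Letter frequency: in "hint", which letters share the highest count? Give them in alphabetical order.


Word: "hint"
Letter counts:
  'h': 1
  'i': 1
  'n': 1
  't': 1
Maximum count = 1
Most frequent = 'h', 'i', 'n', 't' (1 time each)


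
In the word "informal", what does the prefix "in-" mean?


Prefix: in-
Example: informal (in- + formal)
Meaning = not / into


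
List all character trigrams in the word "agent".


Word: "agent" (length 5)
Number of trigrams = 5 - 3 + 1 = 3
  Position 0: "age"
  Position 1: "gen"
  Position 2: "ent"
Trigrams = "age", "gen", "ent"


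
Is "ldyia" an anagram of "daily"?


Word 1: "daily" → sorted: adily
Word 2: "ldyia" → sorted: adily
Same letters? adily == adily
Anagram = Yes


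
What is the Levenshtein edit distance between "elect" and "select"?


Word 1: "elect" (length 5)
Word 2: "select" (length 6)
One optimal edit sequence (insert/delete/substitute each cost 1):
  1. insert 's'  (+1)
  2. keep 'e'
  3. keep 'l'
  4. keep 'e'
  5. keep 'c'
  6. keep 't'
Total edit operations: 1
Edit distance = 1


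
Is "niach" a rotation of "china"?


Word: "china", Candidate: "niach"
Method: check if candidate is substring of word+word
"chinachina" contains "niach"? No
Is rotation = No


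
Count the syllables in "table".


Word: "table"
Syllable breakdown: ta · ble
Counting: 2 parts
= 2 syllables


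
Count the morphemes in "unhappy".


Word: "unhappy"
Morphemes: un- | happy
Each morpheme carries meaning
= 2 morphemes


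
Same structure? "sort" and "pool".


Pattern of "sort": [0, 1, 2, 3]
Pattern of "pool": [0, 1, 1, 2]
Patterns do not match
Same pattern = No


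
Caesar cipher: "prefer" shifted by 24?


Word: "prefer"
Shift: 24
Each letter → (letter + shift) mod 26:
  'p' (15) + 24 = 13 → 'n'
  'r' (17) + 24 = 15 → 'p'
  'e' (4) + 24 = 2 → 'c'
  'f' (5) + 24 = 3 → 'd'
  'e' (4) + 24 = 2 → 'c'
  'r' (17) + 24 = 15 → 'p'
Result = "npcdcp"


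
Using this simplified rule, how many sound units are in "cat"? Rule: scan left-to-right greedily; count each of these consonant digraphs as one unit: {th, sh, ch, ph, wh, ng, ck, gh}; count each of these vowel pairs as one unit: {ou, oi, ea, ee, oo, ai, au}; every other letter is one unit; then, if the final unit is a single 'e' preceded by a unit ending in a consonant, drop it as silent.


Word: "cat" (3 letters)
Left-to-right scan:
  (1) 'c' (letter)
  (2) 'a' (letter)
  (3) 't' (letter)
Units from scan: 3
Sound units = 3 units


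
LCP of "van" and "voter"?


Word 1: "van"
Word 2: "voter"
Comparing from start:
  Pos 0: 'v' == 'v'
  Pos 1: 'a' != 'o' (stop)
LCP = "v" (length 1)


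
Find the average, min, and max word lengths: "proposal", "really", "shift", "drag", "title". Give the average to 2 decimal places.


Lengths: "proposal"=8, "really"=6, "shift"=5, "drag"=4, "title"=5
Sum = 28, Count = 5
Average = 28/5 = 5.60
= avg=5.60, min=4, max=8


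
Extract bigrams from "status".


Word: "status" (length 6)
Number of bigrams = 6 - 2 + 1 = 5
  Position 0: "st"
  Position 1: "ta"
  Position 2: "at"
  Position 3: "tu"
  Position 4: "us"
Bigrams = "st", "ta", "at", "tu", "us"


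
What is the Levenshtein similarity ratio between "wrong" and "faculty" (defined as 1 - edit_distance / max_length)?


Word 1: "wrong" (length 5)
Word 2: "faculty" (length 7)
One optimal edit sequence:
  1. insert 'f'  (+1)
  2. insert 'a'  (+1)
  3. substitute 'w' -> 'c'  (+1)
  4. substitute 'r' -> 'u'  (+1)
  5. substitute 'o' -> 'l'  (+1)
  6. substitute 'n' -> 't'  (+1)
  7. substitute 'g' -> 'y'  (+1)
Edit distance = 7
Max length = max(5, 7) = 7
Similarity = 1 - 7/7
= 0.0000


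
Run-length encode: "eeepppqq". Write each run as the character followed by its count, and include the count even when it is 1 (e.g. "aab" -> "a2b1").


String: "eeepppqq"
Scanning for consecutive runs:
  'e' x 3
  'p' x 3
  'q' x 2
RLE = "e3p3q2"


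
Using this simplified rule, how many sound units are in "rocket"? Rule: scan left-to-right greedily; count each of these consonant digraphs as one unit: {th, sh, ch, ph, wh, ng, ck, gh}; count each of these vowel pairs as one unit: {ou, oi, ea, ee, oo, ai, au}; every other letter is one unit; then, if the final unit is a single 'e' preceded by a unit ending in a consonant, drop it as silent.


Word: "rocket" (6 letters)
Left-to-right scan:
  1. 'r' (letter)
  2. 'o' (letter)
  3. 'ck' (digraph)
  4. 'e' (letter)
  5. 't' (letter)
Units from scan: 5
Sound units = 5 units


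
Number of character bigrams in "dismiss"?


Word: "dismiss" (length 7)
Number of 2-grams = length - 2 + 1 = 7 - 2 + 1
= 6


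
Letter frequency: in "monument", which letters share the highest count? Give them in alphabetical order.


Word: "monument"
Letter counts:
  'e': 1
  'm': 2
  'n': 2
  'o': 1
  't': 1
  'u': 1
Maximum count = 2
Most frequent = 'm', 'n' (2 times each)


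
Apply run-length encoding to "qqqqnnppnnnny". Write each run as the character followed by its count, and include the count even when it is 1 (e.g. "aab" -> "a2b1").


String: "qqqqnnppnnnny"
Scanning for consecutive runs:
  'q' x 4
  'n' x 2
  'p' x 2
  'n' x 4
  'y' x 1
RLE = "q4n2p2n4y1"


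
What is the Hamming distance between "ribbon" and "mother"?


Comparing character by character (same length = 6):
  Pos 0: 'r' vs 'm' !=
  Pos 1: 'i' vs 'o' !=
  Pos 2: 'b' vs 't' !=
  Pos 3: 'b' vs 'h' !=
  Pos 4: 'o' vs 'e' !=
  Pos 5: 'n' vs 'r' !=
Hamming distance = 6


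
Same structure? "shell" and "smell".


Pattern of "shell": [0, 1, 2, 3, 3]
Pattern of "smell": [0, 1, 2, 3, 3]
Patterns match
Same pattern = Yes


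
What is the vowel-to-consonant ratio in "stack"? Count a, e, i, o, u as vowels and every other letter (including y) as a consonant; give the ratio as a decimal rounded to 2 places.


Word: "stack"
Vowels (a,e,i,o,u): 1
Consonants: 4
Ratio = 1/4
= 0.25


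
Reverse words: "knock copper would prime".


Original: "knock copper would prime"
Words (1..n): knock | copper | would | prime
Reversed (n..1): prime | would | copper | knock
Result = "prime would copper knock"


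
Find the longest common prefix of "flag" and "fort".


Word 1: "flag"
Word 2: "fort"
Comparing from start:
  Pos 0: 'f' == 'f'
  Pos 1: 'l' != 'o' (stop)
LCP = "f" (length 1)


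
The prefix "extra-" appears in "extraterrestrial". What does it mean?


Prefix: extra-
Example: extraterrestrial = extra- + terrestrial
Meaning = beyond


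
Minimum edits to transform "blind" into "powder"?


Word 1: "blind" (length 5)
Word 2: "powder" (length 6)
One optimal edit sequence (insert/delete/substitute each cost 1):
  1. insert 'p'  (+1)
  2. substitute 'b' -> 'o'  (+1)
  3. substitute 'l' -> 'w'  (+1)
  4. substitute 'i' -> 'd'  (+1)
  5. substitute 'n' -> 'e'  (+1)
  6. substitute 'd' -> 'r'  (+1)
Total edit operations: 6
Edit distance = 6


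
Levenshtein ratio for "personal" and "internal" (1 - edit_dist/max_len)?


Word 1: "personal" (length 8)
Word 2: "internal" (length 8)
One optimal edit sequence:
  1. substitute 'p' -> 'i'  (+1)
  2. substitute 'e' -> 'n'  (+1)
  3. substitute 'r' -> 't'  (+1)
  4. substitute 's' -> 'e'  (+1)
  5. substitute 'o' -> 'r'  (+1)
  6. keep 'n'
  7. keep 'a'
  8. keep 'l'
Edit distance = 5
Max length = max(8, 8) = 8
Similarity = 1 - 5/8
= 0.3750


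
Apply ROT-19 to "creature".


Word: "creature"
Shift: 19
Each letter → (letter + shift) mod 26:
  'c' (2) + 19 = 21 → 'v'
  'r' (17) + 19 = 10 → 'k'
  'e' (4) + 19 = 23 → 'x'
  'a' (0) + 19 = 19 → 't'
  't' (19) + 19 = 12 → 'm'
  'u' (20) + 19 = 13 → 'n'
  'r' (17) + 19 = 10 → 'k'
  'e' (4) + 19 = 23 → 'x'
Result = "vkxtmnkx"


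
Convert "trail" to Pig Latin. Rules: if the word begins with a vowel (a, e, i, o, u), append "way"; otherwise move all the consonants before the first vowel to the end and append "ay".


Word: "trail"
Starts with consonant(s) → move to end, add 'ay'
Consonant cluster: "tr"
Pig Latin = "ailtray"


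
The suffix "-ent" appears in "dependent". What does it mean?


Suffix: -ent
Example: dependent (depend + -ent)
Meaning = one who / that which


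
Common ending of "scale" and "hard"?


Word 1: "scale"
Word 2: "hard"
Comparing from end:
  Pos -1: 'e' != 'd' (stop)
LCS = "" (length 0)


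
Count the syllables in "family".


Word: "family"
Syllable breakdown: fam · i · ly
Counting: 3 parts
= 3 syllables


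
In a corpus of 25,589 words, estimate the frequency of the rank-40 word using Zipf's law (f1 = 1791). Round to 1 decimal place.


Zipf's law: f(r) = f(1) / r
f(1) = 1791
f(40) = 1791 / 40
= 44.8 occurrences


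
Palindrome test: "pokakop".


Word: "pokakop"
Reversed: "pokakop"
Forward == Backward? pokakop == pokakop
Palindrome = Yes


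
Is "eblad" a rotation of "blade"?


Word: "blade", Candidate: "eblad"
Method: check if candidate is substring of word+word
"bladeblade" contains "eblad"? Yes
Is rotation = Yes


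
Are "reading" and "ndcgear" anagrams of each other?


Word 1: "reading" → sorted: adeginr
Word 2: "ndcgear" → sorted: acdegnr
Same letters? adeginr != acdegnr
Anagram = No


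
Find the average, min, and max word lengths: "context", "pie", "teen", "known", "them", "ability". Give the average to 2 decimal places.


Lengths: "context"=7, "pie"=3, "teen"=4, "known"=5, "them"=4, "ability"=7
Sum = 30, Count = 6
Average = 30/6 = 5.00
= avg=5.00, min=3, max=7


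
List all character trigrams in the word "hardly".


Word: "hardly" (length 6)
Number of trigrams = 6 - 3 + 1 = 4
  Position 0: "har"
  Position 1: "ard"
  Position 2: "rdl"
  Position 3: "dly"
Trigrams = "har", "ard", "rdl", "dly"


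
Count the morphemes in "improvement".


Word: "improvement"
Morphemes: improve / -ment
Each morpheme carries meaning
= 2 morphemes


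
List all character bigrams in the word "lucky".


Word: "lucky" (length 5)
Number of bigrams = 5 - 2 + 1 = 4
  Position 0: "lu"
  Position 1: "uc"
  Position 2: "ck"
  Position 3: "ky"
Bigrams = "lu", "uc", "ck", "ky"


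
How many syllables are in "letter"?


Word: "letter"
Syllable breakdown: let · ter
Counting: 2 parts
= 2 syllables


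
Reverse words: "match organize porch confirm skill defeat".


Original: "match organize porch confirm skill defeat"
Words (1..n): match | organize | porch | confirm | skill | defeat
Reversed (n..1): defeat | skill | confirm | porch | organize | match
Result = "defeat skill confirm porch organize match"


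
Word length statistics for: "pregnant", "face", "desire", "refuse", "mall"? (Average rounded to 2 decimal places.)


Lengths: "pregnant"=8, "face"=4, "desire"=6, "refuse"=6, "mall"=4
Sum = 28, Count = 5
Average = 28/5 = 5.60
= avg=5.60, min=4, max=8


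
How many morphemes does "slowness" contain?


Word: "slowness"
Morphemes: slow | -ness
Each morpheme carries meaning
= 2 morphemes


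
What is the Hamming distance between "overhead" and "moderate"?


Comparing character by character (same length = 8):
  Pos 0: 'o' vs 'm' !=
  Pos 1: 'v' vs 'o' !=
  Pos 2: 'e' vs 'd' !=
  Pos 3: 'r' vs 'e' !=
  Pos 4: 'h' vs 'r' !=
  Pos 5: 'e' vs 'a' !=
  Pos 6: 'a' vs 't' !=
  Pos 7: 'd' vs 'e' !=
Hamming distance = 8


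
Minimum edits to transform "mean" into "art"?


Word 1: "mean" (length 4)
Word 2: "art" (length 3)
One optimal edit sequence (insert/delete/substitute each cost 1):
  1. delete 'm'  (+1)
  2. substitute 'e' -> 'a'  (+1)
  3. substitute 'a' -> 'r'  (+1)
  4. substitute 'n' -> 't'  (+1)
Total edit operations: 4
Edit distance = 4


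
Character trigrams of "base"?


Word: "base" (length 4)
Number of trigrams = 4 - 3 + 1 = 2
  Position 0: "bas"
  Position 1: "ase"
Trigrams = "bas", "ase"


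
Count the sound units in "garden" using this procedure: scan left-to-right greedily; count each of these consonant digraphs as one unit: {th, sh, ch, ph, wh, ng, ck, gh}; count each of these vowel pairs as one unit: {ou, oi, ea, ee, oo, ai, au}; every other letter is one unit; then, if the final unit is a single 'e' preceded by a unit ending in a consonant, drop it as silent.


Word: "garden" (6 letters)
Left-to-right scan:
  (1) 'g' (letter)
  (2) 'a' (letter)
  (3) 'r' (letter)
  (4) 'd' (letter)
  (5) 'e' (letter)
  (6) 'n' (letter)
Units from scan: 6
Sound units = 6 units
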